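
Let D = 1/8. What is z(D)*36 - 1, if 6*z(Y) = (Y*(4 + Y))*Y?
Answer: -157/256 ≈ -0.61328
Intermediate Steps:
D = ⅛ ≈ 0.12500
z(Y) = Y²*(4 + Y)/6 (z(Y) = ((Y*(4 + Y))*Y)/6 = (Y²*(4 + Y))/6 = Y²*(4 + Y)/6)
z(D)*36 - 1 = ((⅛)²*(4 + ⅛)/6)*36 - 1 = ((⅙)*(1/64)*(33/8))*36 - 1 = (11/1024)*36 - 1 = 99/256 - 1 = -157/256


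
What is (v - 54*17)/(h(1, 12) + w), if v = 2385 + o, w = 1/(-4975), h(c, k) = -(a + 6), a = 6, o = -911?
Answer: -2766100/59701 ≈ -46.333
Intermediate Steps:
h(c, k) = -12 (h(c, k) = -(6 + 6) = -1*12 = -12)
w = -1/4975 ≈ -0.00020101
v = 1474 (v = 2385 - 911 = 1474)
(v - 54*17)/(h(1, 12) + w) = (1474 - 54*17)/(-12 - 1/4975) = (1474 - 918)/(-59701/4975) = 556*(-4975/59701) = -2766100/59701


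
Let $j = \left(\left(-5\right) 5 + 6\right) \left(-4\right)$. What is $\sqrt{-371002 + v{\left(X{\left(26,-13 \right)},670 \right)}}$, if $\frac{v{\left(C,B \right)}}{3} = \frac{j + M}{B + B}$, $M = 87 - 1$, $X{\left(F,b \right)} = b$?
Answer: $\frac{i \sqrt{166542634990}}{670} \approx 609.1 i$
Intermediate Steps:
$j = 76$ ($j = \left(-25 + 6\right) \left(-4\right) = \left(-19\right) \left(-4\right) = 76$)
$M = 86$
$v{\left(C,B \right)} = \frac{243}{B}$ ($v{\left(C,B \right)} = 3 \frac{76 + 86}{B + B} = 3 \frac{162}{2 B} = 3 \cdot 162 \frac{1}{2 B} = 3 \frac{81}{B} = \frac{243}{B}$)
$\sqrt{-371002 + v{\left(X{\left(26,-13 \right)},670 \right)}} = \sqrt{-371002 + \frac{243}{670}} = \sqrt{- \frac{248571097}{670}} = \frac{i \sqrt{166542634990}}{670}$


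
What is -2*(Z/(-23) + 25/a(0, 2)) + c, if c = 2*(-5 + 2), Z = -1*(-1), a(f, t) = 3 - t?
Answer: -1286/23 ≈ -55.913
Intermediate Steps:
Z = 1
c = -6 (c = 2*(-3) = -6)
-2*(Z/(-23) + 25/a(0, 2)) + c = -2*(1/(-23) + 25/(3 - 1*2)) - 6 = -2*(1*(-1/23) + 25/(3 - 2)) - 6 = -2*(-1/23 + 25/1) - 6 = -2*(-1/23 + 25*1) - 6 = -2*(-1/23 + 25) - 6 = -2*574/23 - 6 = -1148/23 - 6 = -1286/23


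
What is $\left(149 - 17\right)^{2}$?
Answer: $17424$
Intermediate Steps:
$\left(149 - 17\right)^{2} = 132^{2} = 17424$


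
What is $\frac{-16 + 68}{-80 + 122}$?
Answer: $\frac{26}{21} \approx 1.2381$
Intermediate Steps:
$\frac{-16 + 68}{-80 + 122} = \frac{1}{42} \cdot 52 = \frac{26}{21}$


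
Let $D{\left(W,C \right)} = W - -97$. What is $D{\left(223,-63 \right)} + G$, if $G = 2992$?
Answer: $3312$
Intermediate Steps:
$D{\left(W,C \right)} = 97 + W$ ($D{\left(W,C \right)} = W + 97 = 97 + W$)
$D{\left(223,-63 \right)} + G = \left(97 + 223\right) + 2992 = 320 + 2992 = 3312$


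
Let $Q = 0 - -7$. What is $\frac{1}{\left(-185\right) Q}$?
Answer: $- \frac{1}{1295} \approx -0.0007722$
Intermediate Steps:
$Q = 7$ ($Q = 0 + 7 = 7$)
$\frac{1}{\left(-185\right) Q} = \frac{1}{\left(-185\right) 7} = \frac{1}{-1295} = - \frac{1}{1295}$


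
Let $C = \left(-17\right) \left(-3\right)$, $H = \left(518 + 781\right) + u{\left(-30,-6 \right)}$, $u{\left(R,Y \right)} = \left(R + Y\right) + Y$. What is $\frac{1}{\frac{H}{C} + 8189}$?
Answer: $\frac{17}{139632} \approx 0.00012175$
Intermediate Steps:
$u{\left(R,Y \right)} = R + 2 Y$
$H = 1257$ ($H = \left(518 + 781\right) + \left(-30 + 2 \left(-6\right)\right) = 1299 - 42 = 1257$)
$C = 51$
$\frac{1}{\frac{H}{C} + 8189} = \frac{1}{\frac{1257}{51} + 8189} = \frac{1}{1257 \cdot \frac{1}{51} + 8189} = \frac{1}{\frac{419}{17} + 8189} = \frac{1}{\frac{139632}{17}} = \frac{17}{139632}$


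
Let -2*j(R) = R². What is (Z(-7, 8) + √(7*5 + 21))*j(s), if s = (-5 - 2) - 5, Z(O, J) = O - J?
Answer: 1080 - 144*√14 ≈ 541.20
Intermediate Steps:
s = -12 (s = -7 - 5 = -12)
j(R) = -R²/2
(Z(-7, 8) + √(7*5 + 21))*j(s) = ((-7 - 1*8) + √(7*5 + 21))*(-½*(-12)²) = ((-7 - 8) + √(35 + 21))*(-½*144) = (-15 + √56)*(-72) = (-15 + 2*√14)*(-72) = 1080 - 144*√14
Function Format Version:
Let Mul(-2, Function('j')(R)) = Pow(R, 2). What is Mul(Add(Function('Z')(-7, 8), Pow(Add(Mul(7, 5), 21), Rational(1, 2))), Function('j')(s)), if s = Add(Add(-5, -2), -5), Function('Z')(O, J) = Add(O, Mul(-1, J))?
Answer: Add(1080, Mul(-144, Pow(14, Rational(1, 2)))) ≈ 541.20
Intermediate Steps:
s = -12 (s = Add(-7, -5) = -12)
Function('j')(R) = Mul(Rational(-1, 2), Pow(R, 2))
Mul(Add(Function('Z')(-7, 8), Pow(Add(Mul(7, 5), 21), Rational(1, 2))), Function('j')(s)) = Mul(Add(Add(-7, Mul(-1, 8)), Pow(Add(Mul(7, 5), 21), Rational(1, 2))), Mul(Rational(-1, 2), Pow(-12, 2))) = Mul(Add(Add(-7, -8), Pow(Add(35, 21), Rational(1, 2))), Mul(Rational(-1, 2), 144)) = Mul(Add(-15, Pow(56, Rational(1, 2))), -72) = Mul(Add(-15, Mul(2, Pow(14, Rational(1, 2)))), -72) = Add(1080, Mul(-144, Pow(14, Rational(1, 2))))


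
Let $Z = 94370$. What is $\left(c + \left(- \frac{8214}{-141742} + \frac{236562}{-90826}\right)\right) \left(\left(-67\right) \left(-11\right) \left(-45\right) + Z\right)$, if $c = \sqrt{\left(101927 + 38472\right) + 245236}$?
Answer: $- \frac{501647292379800}{3218464723} + 61205 \sqrt{385635} \approx 3.7852 \cdot 10^{7}$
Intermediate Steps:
$c = \sqrt{385635}$ ($c = \sqrt{140399 + 245236} = \sqrt{385635} \approx 621.0$)
$\left(c + \left(- \frac{8214}{-141742} + \frac{236562}{-90826}\right)\right) \left(\left(-67\right) \left(-11\right) \left(-45\right) + Z\right) = \left(\sqrt{385635} + \left(- \frac{8214}{-141742} + \frac{236562}{-90826}\right)\right) \left(\left(-67\right) \left(-11\right) \left(-45\right) + 94370\right) = \left(\sqrt{385635} + \left(\left(-8214\right) \left(- \frac{1}{141742}\right) + 236562 \left(- \frac{1}{90826}\right)\right)\right) \left(737 \left(-45\right) + 94370\right) = \left(\sqrt{385635} + \left(\frac{4107}{70871} - \frac{118281}{45413}\right)\right) \left(-33165 + 94370\right) = \left(\sqrt{385635} - \frac{8196181560}{3218464723}\right) 61205 = \left(- \frac{8196181560}{3218464723} + \sqrt{385635}\right) 61205 = - \frac{501647292379800}{3218464723} + 61205 \sqrt{385635}$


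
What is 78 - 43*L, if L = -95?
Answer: 4163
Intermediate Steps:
78 - 43*L = 78 - 43*(-95) = 78 + 4085 = 4163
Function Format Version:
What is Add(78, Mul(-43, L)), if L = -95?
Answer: 4163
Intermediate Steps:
Add(78, Mul(-43, L)) = Add(78, Mul(-43, -95)) = Add(78, 4085) = 4163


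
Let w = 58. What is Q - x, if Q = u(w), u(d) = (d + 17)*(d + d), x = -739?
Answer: 9439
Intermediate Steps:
u(d) = 2*d*(17 + d) (u(d) = (17 + d)*(2*d) = 2*d*(17 + d))
Q = 8700 (Q = 2*58*(17 + 58) = 2*58*75 = 8700)
Q - x = 8700 - 1*(-739) = 8700 + 739 = 9439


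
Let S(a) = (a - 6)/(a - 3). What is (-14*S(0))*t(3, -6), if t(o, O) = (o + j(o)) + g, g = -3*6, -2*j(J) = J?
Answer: 462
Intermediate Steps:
j(J) = -J/2
g = -18
S(a) = (-6 + a)/(-3 + a)
t(o, O) = -18 + o/2 (t(o, O) = (o - o/2) - 18 = o/2 - 18 = -18 + o/2)
(-14*S(0))*t(3, -6) = (-14*(-6 + 0)/(-3 + 0))*(-18 + (1/2)*3) = (-14*(-6)/(-3))*(-18 + 3/2) = -(-14)*(-6)/3*(-33/2) = -14*2*(-33/2) = -28*(-33/2) = 462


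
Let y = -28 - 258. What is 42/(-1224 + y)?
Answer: -21/755 ≈ -0.027815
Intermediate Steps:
y = -286
42/(-1224 + y) = 42/(-1224 - 286) = 42/(-1510) = 42*(-1/1510) = -21/755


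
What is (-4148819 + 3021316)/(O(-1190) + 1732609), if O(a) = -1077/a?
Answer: -1341728570/2061805787 ≈ -0.65075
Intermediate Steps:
(-4148819 + 3021316)/(O(-1190) + 1732609) = (-4148819 + 3021316)/(-1077/(-1190) + 1732609) = -1127503/(-1077*(-1/1190) + 1732609) = -1127503/(1077/1190 + 1732609) = -1127503/2061805787/1190 = -1127503*1190/2061805787 = -1341728570/2061805787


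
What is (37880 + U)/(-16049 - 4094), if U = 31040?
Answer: -68920/20143 ≈ -3.4215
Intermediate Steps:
(37880 + U)/(-16049 - 4094) = (37880 + 31040)/(-16049 - 4094) = 68920/(-20143) = 68920*(-1/20143) = -68920/20143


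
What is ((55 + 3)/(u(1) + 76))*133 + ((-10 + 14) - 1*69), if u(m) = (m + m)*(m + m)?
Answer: 1257/40 ≈ 31.425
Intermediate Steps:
u(m) = 4*m² (u(m) = (2*m)*(2*m) = 4*m²)
((55 + 3)/(u(1) + 76))*133 + ((-10 + 14) - 1*69) = ((55 + 3)/(4*1² + 76))*133 + ((-10 + 14) - 1*69) = (58/(4*1 + 76))*133 + (4 - 69) = (58/(4 + 76))*133 - 65 = (58/80)*133 - 65 = (58*(1/80))*133 - 65 = (29/40)*133 - 65 = 3857/40 - 65 = 1257/40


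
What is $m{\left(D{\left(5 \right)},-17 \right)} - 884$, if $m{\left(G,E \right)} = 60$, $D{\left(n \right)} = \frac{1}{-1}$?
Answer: $-824$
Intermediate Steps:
$D{\left(n \right)} = -1$
$m{\left(D{\left(5 \right)},-17 \right)} - 884 = 60 - 884 = -824$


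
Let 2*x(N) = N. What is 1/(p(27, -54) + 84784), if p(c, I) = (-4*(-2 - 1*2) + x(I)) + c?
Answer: 1/84800 ≈ 1.1792e-5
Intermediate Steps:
x(N) = N/2
p(c, I) = 16 + c + I/2 (p(c, I) = (-4*(-2 - 1*2) + I/2) + c = (-4*(-2 - 2) + I/2) + c = (-4*(-4) + I/2) + c = (16 + I/2) + c = 16 + c + I/2)
1/(p(27, -54) + 84784) = 1/((16 + 27 + (1/2)*(-54)) + 84784) = 1/((16 + 27 - 27) + 84784) = 1/(16 + 84784) = 1/84800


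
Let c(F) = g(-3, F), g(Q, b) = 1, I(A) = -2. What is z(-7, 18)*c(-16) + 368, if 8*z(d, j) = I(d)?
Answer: 1471/4 ≈ 367.75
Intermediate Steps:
z(d, j) = -¼ (z(d, j) = (⅛)*(-2) = -¼)
c(F) = 1
z(-7, 18)*c(-16) + 368 = -¼*1 + 368 = -¼ + 368 = 1471/4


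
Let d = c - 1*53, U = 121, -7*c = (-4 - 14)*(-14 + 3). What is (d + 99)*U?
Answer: 15004/7 ≈ 2143.4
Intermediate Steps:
c = -198/7 (c = -(-4 - 14)*(-14 + 3)/7 = -(-18)*(-11)/7 = -⅐*198 = -198/7 ≈ -28.286)
d = -569/7 (d = -198/7 - 1*53 = -198/7 - 53 = -569/7 ≈ -81.286)
(d + 99)*U = (-569/7 + 99)*121 = (124/7)*121 = 15004/7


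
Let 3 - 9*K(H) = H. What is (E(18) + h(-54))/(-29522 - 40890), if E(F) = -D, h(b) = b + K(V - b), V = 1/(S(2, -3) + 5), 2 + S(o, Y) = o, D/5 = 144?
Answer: 17543/1584270 ≈ 0.011073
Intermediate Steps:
D = 720 (D = 5*144 = 720)
S(o, Y) = -2 + o
V = ⅕ (V = 1/((-2 + 2) + 5) = 1/(0 + 5) = 1/5 = ⅕ ≈ 0.20000)
K(H) = ⅓ - H/9
h(b) = 14/45 + 10*b/9 (h(b) = b + (⅓ - (⅕ - b)/9) = b + (⅓ + (-1/45 + b/9)) = b + (14/45 + b/9) = 14/45 + 10*b/9)
E(F) = -720 (E(F) = -1*720 = -720)
(E(18) + h(-54))/(-29522 - 40890) = (-720 + (14/45 + (10/9)*(-54)))/(-29522 - 40890) = (-720 + (14/45 - 60))/(-70412) = (-720 - 2686/45)*(-1/70412) = -35086/45*(-1/70412) = 17543/1584270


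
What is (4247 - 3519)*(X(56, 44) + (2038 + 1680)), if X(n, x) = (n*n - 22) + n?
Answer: 5014464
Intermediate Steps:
X(n, x) = -22 + n + n**2 (X(n, x) = (n**2 - 22) + n = (-22 + n**2) + n = -22 + n + n**2)
(4247 - 3519)*(X(56, 44) + (2038 + 1680)) = (4247 - 3519)*((-22 + 56 + 56**2) + (2038 + 1680)) = 728*((-22 + 56 + 3136) + 3718) = 728*(3170 + 3718) = 728*6888 = 5014464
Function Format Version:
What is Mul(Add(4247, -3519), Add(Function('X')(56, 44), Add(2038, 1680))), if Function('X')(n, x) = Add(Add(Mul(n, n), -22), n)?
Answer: 5014464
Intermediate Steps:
Function('X')(n, x) = Add(-22, n, Pow(n, 2)) (Function('X')(n, x) = Add(Add(Pow(n, 2), -22), n) = Add(Add(-22, Pow(n, 2)), n) = Add(-22, n, Pow(n, 2)))
Mul(Add(4247, -3519), Add(Function('X')(56, 44), Add(2038, 1680))) = Mul(Add(4247, -3519), Add(Add(-22, 56, Pow(56, 2)), Add(2038, 1680))) = Mul(728, Add(Add(-22, 56, 3136), 3718)) = Mul(728, Add(3170, 3718)) = Mul(728, 6888) = 5014464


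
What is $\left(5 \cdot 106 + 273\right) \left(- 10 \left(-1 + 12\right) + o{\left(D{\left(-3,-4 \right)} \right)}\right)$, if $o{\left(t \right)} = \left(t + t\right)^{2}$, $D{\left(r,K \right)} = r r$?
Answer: $171842$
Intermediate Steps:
$D{\left(r,K \right)} = r^{2}$
$o{\left(t \right)} = 4 t^{2}$ ($o{\left(t \right)} = \left(2 t\right)^{2} = 4 t^{2}$)
$\left(5 \cdot 106 + 273\right) \left(- 10 \left(-1 + 12\right) + o{\left(D{\left(-3,-4 \right)} \right)}\right) = \left(5 \cdot 106 + 273\right) \left(- 10 \left(-1 + 12\right) + 4 \left(\left(-3\right)^{2}\right)^{2}\right) = \left(530 + 273\right) \left(\left(-10\right) 11 + 4 \cdot 9^{2}\right) = 803 \left(-110 + 4 \cdot 81\right) = 803 \left(-110 + 324\right) = 803 \cdot 214 = 171842$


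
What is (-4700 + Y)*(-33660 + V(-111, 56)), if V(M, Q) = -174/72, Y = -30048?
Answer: 3509104963/3 ≈ 1.1697e+9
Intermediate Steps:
V(M, Q) = -29/12 (V(M, Q) = -174*1/72 = -29/12)
(-4700 + Y)*(-33660 + V(-111, 56)) = (-4700 - 30048)*(-33660 - 29/12) = -34748*(-403949/12) = 3509104963/3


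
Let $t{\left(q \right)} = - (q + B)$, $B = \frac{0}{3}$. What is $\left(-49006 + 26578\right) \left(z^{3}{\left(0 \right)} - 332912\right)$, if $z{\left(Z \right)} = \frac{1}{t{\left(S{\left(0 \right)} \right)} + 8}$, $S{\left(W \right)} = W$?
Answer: $\frac{955718437401}{128} \approx 7.4665 \cdot 10^{9}$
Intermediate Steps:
$B = 0$ ($B = 0 \cdot \frac{1}{3} = 0$)
$t{\left(q \right)} = - q$ ($t{\left(q \right)} = - (q + 0) = - q$)
$z{\left(Z \right)} = \frac{1}{8}$ ($z{\left(Z \right)} = \frac{1}{\left(-1\right) 0 + 8} = \frac{1}{0 + 8} = \frac{1}{8}$)
$\left(-49006 + 26578\right) \left(z^{3}{\left(0 \right)} - 332912\right) = \left(-49006 + 26578\right) \left(\left(\frac{1}{8}\right)^{3} - 332912\right) = - 22428 \left(\frac{1}{512} - 332912\right) = \left(-22428\right) \left(- \frac{170450943}{512}\right) = \frac{955718437401}{128}$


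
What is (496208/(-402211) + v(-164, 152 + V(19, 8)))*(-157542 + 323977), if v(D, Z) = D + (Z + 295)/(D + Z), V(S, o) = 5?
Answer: -107685285105360/2815477 ≈ -3.8248e+7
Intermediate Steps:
v(D, Z) = D + (295 + Z)/(D + Z)
(496208/(-402211) + v(-164, 152 + V(19, 8)))*(-157542 + 323977) = (496208/(-402211) + (295 + (152 + 5) + (-164)² - 164*(152 + 5))/(-164 + (152 + 5)))*(-157542 + 323977) = (496208*(-1/402211) + (295 + 157 + 26896 - 164*157)/(-164 + 157))*166435 = (-496208/402211 + (295 + 157 + 26896 - 25748)/(-7))*166435 = (-496208/402211 - ⅐*1600)*166435 = (-496208/402211 - 1600/7)*166435 = -647011056/2815477*166435 = -107685285105360/2815477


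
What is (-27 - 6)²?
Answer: 1089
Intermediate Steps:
(-27 - 6)² = (-33)² = 1089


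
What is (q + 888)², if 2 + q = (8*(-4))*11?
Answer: 285156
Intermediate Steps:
q = -354 (q = -2 + (8*(-4))*11 = -2 - 32*11 = -2 - 352 = -354)
(q + 888)² = (-354 + 888)² = 534² = 285156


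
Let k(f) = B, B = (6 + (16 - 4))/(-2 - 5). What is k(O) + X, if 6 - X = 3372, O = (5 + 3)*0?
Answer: -23580/7 ≈ -3368.6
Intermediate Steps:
O = 0 (O = 8*0 = 0)
X = -3366 (X = 6 - 1*3372 = 6 - 3372 = -3366)
B = -18/7 (B = (6 + 12)/(-7) = 18*(-⅐) = -18/7 ≈ -2.5714)
k(f) = -18/7
k(O) + X = -18/7 - 3366 = -23580/7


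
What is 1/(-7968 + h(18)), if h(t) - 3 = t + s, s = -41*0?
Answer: -1/7947 ≈ -0.00012583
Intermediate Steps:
s = 0
h(t) = 3 + t (h(t) = 3 + (t + 0) = 3 + t)
1/(-7968 + h(18)) = 1/(-7968 + (3 + 18)) = 1/(-7968 + 21) = 1/(-7947) = -1/7947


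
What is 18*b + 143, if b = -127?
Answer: -2143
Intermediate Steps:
18*b + 143 = 18*(-127) + 143 = -2286 + 143 = -2143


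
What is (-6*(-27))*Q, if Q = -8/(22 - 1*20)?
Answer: -648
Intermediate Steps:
Q = -4 (Q = -8/(22 - 20) = -8/2 = -8*1/2 = -4)
(-6*(-27))*Q = -6*(-27)*(-4) = 162*(-4) = -648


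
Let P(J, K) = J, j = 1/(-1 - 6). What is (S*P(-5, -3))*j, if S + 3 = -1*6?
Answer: -45/7 ≈ -6.4286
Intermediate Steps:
j = -1/7 (j = 1/(-7) = -1/7 ≈ -0.14286)
S = -9 (S = -3 - 1*6 = -3 - 6 = -9)
(S*P(-5, -3))*j = -9*(-5)*(-1/7) = 45*(-1/7) = -45/7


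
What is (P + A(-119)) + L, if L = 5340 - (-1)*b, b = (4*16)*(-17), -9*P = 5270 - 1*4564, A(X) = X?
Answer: 36491/9 ≈ 4054.6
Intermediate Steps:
P = -706/9 (P = -(5270 - 1*4564)/9 = -(5270 - 4564)/9 = -⅑*706 = -706/9 ≈ -78.444)
b = -1088 (b = 64*(-17) = -1088)
L = 4252 (L = 5340 - (-1)*(-1088) = 5340 - 1*1088 = 5340 - 1088 = 4252)
(P + A(-119)) + L = (-706/9 - 119) + 4252 = -1777/9 + 4252 = 36491/9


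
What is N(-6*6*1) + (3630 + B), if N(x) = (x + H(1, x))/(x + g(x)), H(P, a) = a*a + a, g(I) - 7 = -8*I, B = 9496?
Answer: 3400858/259 ≈ 13131.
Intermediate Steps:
g(I) = 7 - 8*I
H(P, a) = a + a**2 (H(P, a) = a**2 + a = a + a**2)
N(x) = (x + x*(1 + x))/(7 - 7*x) (N(x) = (x + x*(1 + x))/(x + (7 - 8*x)) = (x + x*(1 + x))/(7 - 7*x))
N(-6*6*1) + (3630 + B) = (-6*6*1)*(-2 - (-6*6))/(7*(-1 - 6*6*1)) + (3630 + 9496) = (-36*1)*(-2 - (-36))/(7*(-1 - 36*1)) + 13126 = (1/7)*(-36)*(-2 - 1*(-36))/(-1 - 36) + 13126 = (1/7)*(-36)*(-2 + 36)/(-37) + 13126 = (1/7)*(-36)*(-1/37)*34 + 13126 = 1224/259 + 13126 = 3400858/259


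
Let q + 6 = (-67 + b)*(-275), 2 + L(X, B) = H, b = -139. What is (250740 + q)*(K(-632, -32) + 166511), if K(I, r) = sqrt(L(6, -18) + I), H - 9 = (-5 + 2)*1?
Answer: 51182817224 + 614768*I*sqrt(157) ≈ 5.1183e+10 + 7.703e+6*I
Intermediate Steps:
H = 6 (H = 9 + (-5 + 2)*1 = 9 - 3*1 = 9 - 3 = 6)
L(X, B) = 4 (L(X, B) = -2 + 6 = 4)
q = 56644 (q = -6 + (-67 - 139)*(-275) = -6 - 206*(-275) = -6 + 56650 = 56644)
K(I, r) = sqrt(4 + I)
(250740 + q)*(K(-632, -32) + 166511) = (250740 + 56644)*(sqrt(4 - 632) + 166511) = 307384*(sqrt(-628) + 166511) = 307384*(2*I*sqrt(157) + 166511) = 307384*(166511 + 2*I*sqrt(157)) = 51182817224 + 614768*I*sqrt(157)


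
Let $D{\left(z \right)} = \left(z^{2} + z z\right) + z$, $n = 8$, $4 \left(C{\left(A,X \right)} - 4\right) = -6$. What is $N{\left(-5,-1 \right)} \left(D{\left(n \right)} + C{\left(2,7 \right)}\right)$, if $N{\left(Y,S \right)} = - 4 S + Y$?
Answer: $- \frac{277}{2} \approx -138.5$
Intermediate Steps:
$N{\left(Y,S \right)} = Y - 4 S$
$C{\left(A,X \right)} = \frac{5}{2}$ ($C{\left(A,X \right)} = 4 + \frac{1}{4} \left(-6\right) = 4 - \frac{3}{2} = \frac{5}{2}$)
$D{\left(z \right)} = z + 2 z^{2}$ ($D{\left(z \right)} = \left(z^{2} + z^{2}\right) + z = 2 z^{2} + z = z + 2 z^{2}$)
$N{\left(-5,-1 \right)} \left(D{\left(n \right)} + C{\left(2,7 \right)}\right) = \left(-5 - -4\right) \left(8 \left(1 + 2 \cdot 8\right) + \frac{5}{2}\right) = \left(-5 + 4\right) \left(8 \left(1 + 16\right) + \frac{5}{2}\right) = - (8 \cdot 17 + \frac{5}{2}) = - (136 + \frac{5}{2}) = \left(-1\right) \frac{277}{2} = - \frac{277}{2}$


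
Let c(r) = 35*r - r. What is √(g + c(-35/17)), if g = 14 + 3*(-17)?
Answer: I*√107 ≈ 10.344*I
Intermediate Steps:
g = -37 (g = 14 - 51 = -37)
c(r) = 34*r
√(g + c(-35/17)) = √(-37 + 34*(-35/17)) = √(-37 - 70) = √(-107) = I*√107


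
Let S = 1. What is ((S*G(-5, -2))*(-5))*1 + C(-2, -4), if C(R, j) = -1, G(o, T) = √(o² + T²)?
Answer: -1 - 5*√29 ≈ -27.926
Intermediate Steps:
G(o, T) = √(T² + o²)
((S*G(-5, -2))*(-5))*1 + C(-2, -4) = ((1*√((-2)² + (-5)²))*(-5))*1 - 1 = ((1*√(4 + 25))*(-5))*1 - 1 = ((1*√29)*(-5))*1 - 1 = (√29*(-5))*1 - 1 = -5*√29*1 - 1 = -5*√29 - 1 = -1 - 5*√29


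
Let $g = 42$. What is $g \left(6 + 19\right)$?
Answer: $1050$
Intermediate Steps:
$g \left(6 + 19\right) = 42 \left(6 + 19\right) = 42 \cdot 25 = 1050$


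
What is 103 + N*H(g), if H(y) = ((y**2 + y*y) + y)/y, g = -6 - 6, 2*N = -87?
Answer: 2207/2 ≈ 1103.5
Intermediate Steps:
N = -87/2 (N = (1/2)*(-87) = -87/2 ≈ -43.500)
g = -12
H(y) = (y + 2*y**2)/y (H(y) = ((y**2 + y**2) + y)/y = (2*y**2 + y)/y = (y + 2*y**2)/y)
103 + N*H(g) = 103 - 87*(1 + 2*(-12))/2 = 103 - 87*(1 - 24)/2 = 103 - 87/2*(-23) = 103 + 2001/2 = 2207/2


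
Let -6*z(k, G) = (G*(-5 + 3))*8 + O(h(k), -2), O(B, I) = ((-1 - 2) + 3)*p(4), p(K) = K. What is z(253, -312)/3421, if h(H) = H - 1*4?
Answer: -832/3421 ≈ -0.24320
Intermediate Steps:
h(H) = -4 + H (h(H) = H - 4 = -4 + H)
O(B, I) = 0 (O(B, I) = ((-1 - 2) + 3)*4 = (-3 + 3)*4 = 0*4 = 0)
z(k, G) = 8*G/3 (z(k, G) = -((G*(-5 + 3))*8 + 0)/6 = -((G*(-2))*8 + 0)/6 = -(-2*G*8 + 0)/6 = -(-16*G + 0)/6 = -(-8)*G/3 = 8*G/3)
z(253, -312)/3421 = ((8/3)*(-312))/3421 = -832*1/3421 = -832/3421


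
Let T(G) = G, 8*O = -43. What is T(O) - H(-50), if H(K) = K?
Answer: 357/8 ≈ 44.625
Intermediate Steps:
O = -43/8 (O = (1/8)*(-43) = -43/8 ≈ -5.3750)
T(O) - H(-50) = -43/8 - 1*(-50) = -43/8 + 50 = 357/8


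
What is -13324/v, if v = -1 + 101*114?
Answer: -13324/11513 ≈ -1.1573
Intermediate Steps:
v = 11513 (v = -1 + 11514 = 11513)
-13324/v = -13324/11513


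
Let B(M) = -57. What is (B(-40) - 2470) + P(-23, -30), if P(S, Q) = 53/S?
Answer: -58174/23 ≈ -2529.3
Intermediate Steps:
(B(-40) - 2470) + P(-23, -30) = (-57 - 2470) + 53/(-23) = -2527 + 53*(-1/23) = -2527 - 53/23 = -58174/23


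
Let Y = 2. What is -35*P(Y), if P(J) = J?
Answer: -70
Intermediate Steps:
-35*P(Y) = -35*2 = -70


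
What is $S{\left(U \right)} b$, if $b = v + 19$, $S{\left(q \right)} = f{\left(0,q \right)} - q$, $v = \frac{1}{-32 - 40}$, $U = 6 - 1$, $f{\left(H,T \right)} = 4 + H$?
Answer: $- \frac{1367}{72} \approx -18.986$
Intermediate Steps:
$U = 5$
$v = - \frac{1}{72}$ ($v = \frac{1}{-72} = - \frac{1}{72} \approx -0.013889$)
$S{\left(q \right)} = 4 - q$ ($S{\left(q \right)} = \left(4 + 0\right) - q = 4 - q$)
$b = \frac{1367}{72}$ ($b = - \frac{1}{72} + 19 = \frac{1367}{72} \approx 18.986$)
$S{\left(U \right)} b = \left(4 - 5\right) \frac{1367}{72} = \left(-1\right) \frac{1367}{72} = - \frac{1367}{72}$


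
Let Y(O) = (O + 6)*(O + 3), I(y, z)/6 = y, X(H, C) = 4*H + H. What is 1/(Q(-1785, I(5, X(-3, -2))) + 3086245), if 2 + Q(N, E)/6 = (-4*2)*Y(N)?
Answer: -1/149082311 ≈ -6.7077e-9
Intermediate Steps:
X(H, C) = 5*H
I(y, z) = 6*y
Y(O) = (3 + O)*(6 + O) (Y(O) = (6 + O)*(3 + O) = (3 + O)*(6 + O))
Q(N, E) = -876 - 432*N - 48*N² (Q(N, E) = -12 + 6*((-4*2)*(18 + N² + 9*N)) = -12 + 6*(-8*(18 + N² + 9*N)) = -12 + 6*(-144 - 72*N - 8*N²) = -12 + (-864 - 432*N - 48*N²) = -876 - 432*N - 48*N²)
1/(Q(-1785, I(5, X(-3, -2))) + 3086245) = 1/((-876 - 432*(-1785) - 48*(-1785)²) + 3086245) = 1/((-876 + 771120 - 48*3186225) + 3086245) = 1/((-876 + 771120 - 152938800) + 3086245) = 1/(-152168556 + 3086245) = 1/(-149082311) = -1/149082311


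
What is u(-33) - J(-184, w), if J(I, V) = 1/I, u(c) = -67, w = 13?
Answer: -12327/184 ≈ -66.995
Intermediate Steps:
u(-33) - J(-184, w) = -67 - 1/(-184) = -67 - 1*(-1/184) = -67 + 1/184 = -12327/184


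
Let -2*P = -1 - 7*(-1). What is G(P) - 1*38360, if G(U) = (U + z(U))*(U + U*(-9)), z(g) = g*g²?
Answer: -39080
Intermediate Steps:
z(g) = g³
P = -3 (P = -(-1 - 7*(-1))/2 = -(-1 + 7)/2 = -½*6 = -3)
G(U) = -8*U*(U + U³) (G(U) = (U + U³)*(U + U*(-9)) = (U + U³)*(U - 9*U) = (U + U³)*(-8*U) = -8*U*(U + U³))
G(P) - 1*38360 = -8*(-3)²*(1 + (-3)²) - 1*38360 = -8*9*(1 + 9) - 38360 = -8*9*10 - 38360 = -720 - 38360 = -39080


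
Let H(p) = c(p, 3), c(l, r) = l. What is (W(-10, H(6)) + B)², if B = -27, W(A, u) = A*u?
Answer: 7569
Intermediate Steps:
H(p) = p
(W(-10, H(6)) + B)² = (-10*6 - 27)² = (-60 - 27)² = (-87)² = 7569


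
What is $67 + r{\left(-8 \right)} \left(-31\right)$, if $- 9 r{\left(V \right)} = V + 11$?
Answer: $\frac{232}{3} \approx 77.333$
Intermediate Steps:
$r{\left(V \right)} = - \frac{11}{9} - \frac{V}{9}$ ($r{\left(V \right)} = - \frac{V + 11}{9} = - \frac{11 + V}{9} = - \frac{11}{9} - \frac{V}{9}$)
$67 + r{\left(-8 \right)} \left(-31\right) = 67 + \left(- \frac{11}{9} - - \frac{8}{9}\right) \left(-31\right) = 67 + \left(- \frac{11}{9} + \frac{8}{9}\right) \left(-31\right) = 67 - - \frac{31}{3} = 67 + \frac{31}{3} = \frac{232}{3}$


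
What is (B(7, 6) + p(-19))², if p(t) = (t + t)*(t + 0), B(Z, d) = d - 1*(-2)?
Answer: 532900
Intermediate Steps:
B(Z, d) = 2 + d (B(Z, d) = d + 2 = 2 + d)
p(t) = 2*t² (p(t) = (2*t)*t = 2*t²)
(B(7, 6) + p(-19))² = ((2 + 6) + 2*(-19)²)² = (8 + 2*361)² = (8 + 722)² = 730² = 532900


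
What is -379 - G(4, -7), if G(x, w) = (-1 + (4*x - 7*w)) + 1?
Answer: -444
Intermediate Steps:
G(x, w) = -7*w + 4*x (G(x, w) = (-1 + (-7*w + 4*x)) + 1 = (-1 - 7*w + 4*x) + 1 = -7*w + 4*x)
-379 - G(4, -7) = -379 - (-7*(-7) + 4*4) = -379 - (49 + 16) = -379 - 1*65 = -379 - 65 = -444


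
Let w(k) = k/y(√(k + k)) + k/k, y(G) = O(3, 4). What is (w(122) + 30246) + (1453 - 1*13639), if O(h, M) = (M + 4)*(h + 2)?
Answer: 361281/20 ≈ 18064.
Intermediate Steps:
O(h, M) = (2 + h)*(4 + M) (O(h, M) = (4 + M)*(2 + h) = (2 + h)*(4 + M))
y(G) = 40 (y(G) = 8 + 2*4 + 4*3 + 4*3 = 8 + 8 + 12 + 12 = 40)
w(k) = 1 + k/40 (w(k) = k/40 + k/k = k*(1/40) + 1 = k/40 + 1 = 1 + k/40)
(w(122) + 30246) + (1453 - 1*13639) = ((1 + (1/40)*122) + 30246) + (1453 - 1*13639) = ((1 + 61/20) + 30246) + (1453 - 13639) = (81/20 + 30246) - 12186 = 605001/20 - 12186 = 361281/20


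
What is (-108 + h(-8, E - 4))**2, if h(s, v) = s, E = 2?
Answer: 13456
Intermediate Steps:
(-108 + h(-8, E - 4))**2 = (-108 - 8)**2 = (-116)**2 = 13456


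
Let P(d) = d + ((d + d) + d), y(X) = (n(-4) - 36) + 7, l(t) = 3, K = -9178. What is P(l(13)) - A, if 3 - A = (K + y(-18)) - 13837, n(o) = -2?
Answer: -23037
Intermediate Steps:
y(X) = -31 (y(X) = (-2 - 36) + 7 = -38 + 7 = -31)
P(d) = 4*d (P(d) = d + (2*d + d) = d + 3*d = 4*d)
A = 23049 (A = 3 - ((-9178 - 31) - 13837) = 3 - (-9209 - 13837) = 3 - 1*(-23046) = 3 + 23046 = 23049)
P(l(13)) - A = 4*3 - 1*23049 = 12 - 23049 = -23037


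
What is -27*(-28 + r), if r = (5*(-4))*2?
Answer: 1836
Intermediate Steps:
r = -40 (r = -20*2 = -40)
-27*(-28 + r) = -27*(-28 - 40) = -27*(-68) = 1836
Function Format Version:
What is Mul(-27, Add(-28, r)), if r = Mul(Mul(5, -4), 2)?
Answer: 1836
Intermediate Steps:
r = -40 (r = Mul(-20, 2) = -40)
Mul(-27, Add(-28, r)) = Mul(-27, Add(-28, -40)) = Mul(-27, -68) = 1836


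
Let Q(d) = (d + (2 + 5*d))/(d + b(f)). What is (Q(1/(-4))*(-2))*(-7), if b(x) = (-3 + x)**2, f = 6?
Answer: 4/5 ≈ 0.80000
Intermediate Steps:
Q(d) = (2 + 6*d)/(9 + d) (Q(d) = (d + (2 + 5*d))/(d + (-3 + 6)**2) = (2 + 6*d)/(d + 3**2) = (2 + 6*d)/(d + 9) = (2 + 6*d)/(9 + d))
(Q(1/(-4))*(-2))*(-7) = ((2*(1 + 3*(1/(-4)))/(9 + 1/(-4)))*(-2))*(-7) = ((2*(1 + 3*(1*(-1/4)))/(9 + 1*(-1/4)))*(-2))*(-7) = ((2*(1 + 3*(-1/4))/(9 - 1/4))*(-2))*(-7) = ((2*(1 - 3/4)/(35/4))*(-2))*(-7) = ((2*(4/35)*(1/4))*(-2))*(-7) = ((2/35)*(-2))*(-7) = -4/35*(-7) = 4/5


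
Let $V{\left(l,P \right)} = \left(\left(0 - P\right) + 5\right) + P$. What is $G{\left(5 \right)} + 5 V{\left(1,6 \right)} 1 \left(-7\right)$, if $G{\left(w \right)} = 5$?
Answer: $-170$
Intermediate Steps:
$V{\left(l,P \right)} = 5$ ($V{\left(l,P \right)} = \left(- P + 5\right) + P = \left(5 - P\right) + P = 5$)
$G{\left(5 \right)} + 5 V{\left(1,6 \right)} 1 \left(-7\right) = 5 + 5 \cdot 5 \cdot 1 \left(-7\right) = 5 + 25 \cdot 1 \left(-7\right) = 5 + 25 \left(-7\right) = 5 - 175 = -170$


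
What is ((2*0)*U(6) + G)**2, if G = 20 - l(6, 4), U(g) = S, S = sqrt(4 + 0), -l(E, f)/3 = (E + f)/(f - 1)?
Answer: 900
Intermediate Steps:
l(E, f) = -3*(E + f)/(-1 + f) (l(E, f) = -3*(E + f)/(f - 1) = -3*(E + f)/(-1 + f))
S = 2 (S = sqrt(4) = 2)
U(g) = 2
G = 30 (G = 20 - 3*(-1*6 - 1*4)/(-1 + 4) = 20 - 3*(-6 - 4)/3 = 20 - 3*(-10)/3 = 20 - 1*(-10) = 20 + 10 = 30)
((2*0)*U(6) + G)**2 = ((2*0)*2 + 30)**2 = (0*2 + 30)**2 = (0 + 30)**2 = 30**2 = 900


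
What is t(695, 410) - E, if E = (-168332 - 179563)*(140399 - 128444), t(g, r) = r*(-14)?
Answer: 4159078985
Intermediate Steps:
t(g, r) = -14*r
E = -4159084725 (E = -347895*11955 = -4159084725)
t(695, 410) - E = -14*410 - 1*(-4159084725) = -5740 + 4159084725 = 4159078985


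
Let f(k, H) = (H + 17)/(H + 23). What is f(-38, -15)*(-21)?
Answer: -21/4 ≈ -5.2500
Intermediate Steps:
f(k, H) = (17 + H)/(23 + H)
f(-38, -15)*(-21) = ((17 - 15)/(23 - 15))*(-21) = (2/8)*(-21) = ((⅛)*2)*(-21) = (¼)*(-21) = -21/4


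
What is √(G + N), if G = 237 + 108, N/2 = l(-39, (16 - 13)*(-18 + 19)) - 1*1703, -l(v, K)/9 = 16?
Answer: I*√3349 ≈ 57.871*I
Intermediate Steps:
l(v, K) = -144 (l(v, K) = -9*16 = -144)
N = -3694 (N = 2*(-144 - 1*1703) = 2*(-144 - 1703) = 2*(-1847) = -3694)
G = 345
√(G + N) = √(345 - 3694) = √(-3349) = I*√3349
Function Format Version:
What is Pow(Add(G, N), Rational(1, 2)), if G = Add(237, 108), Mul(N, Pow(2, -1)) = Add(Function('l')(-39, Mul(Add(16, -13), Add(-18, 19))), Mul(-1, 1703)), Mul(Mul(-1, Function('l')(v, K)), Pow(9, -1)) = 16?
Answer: Mul(I, Pow(3349, Rational(1, 2))) ≈ Mul(57.871, I)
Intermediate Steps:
Function('l')(v, K) = -144 (Function('l')(v, K) = Mul(-9, 16) = -144)
N = -3694 (N = Mul(2, Add(-144, Mul(-1, 1703))) = Mul(2, Add(-144, -1703)) = Mul(2, -1847) = -3694)
G = 345
Pow(Add(G, N), Rational(1, 2)) = Pow(Add(345, -3694), Rational(1, 2)) = Pow(-3349, Rational(1, 2)) = Mul(I, Pow(3349, Rational(1, 2)))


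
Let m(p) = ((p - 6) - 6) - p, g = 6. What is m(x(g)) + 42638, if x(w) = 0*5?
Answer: 42626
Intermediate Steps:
x(w) = 0
m(p) = -12 (m(p) = ((-6 + p) - 6) - p = (-12 + p) - p = -12)
m(x(g)) + 42638 = -12 + 42638 = 42626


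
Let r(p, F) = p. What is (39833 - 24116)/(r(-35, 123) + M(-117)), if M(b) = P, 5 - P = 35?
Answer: -1209/5 ≈ -241.80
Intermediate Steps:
P = -30 (P = 5 - 1*35 = 5 - 35 = -30)
M(b) = -30
(39833 - 24116)/(r(-35, 123) + M(-117)) = (39833 - 24116)/(-35 - 30) = 15717/(-65) = 15717*(-1/65) = -1209/5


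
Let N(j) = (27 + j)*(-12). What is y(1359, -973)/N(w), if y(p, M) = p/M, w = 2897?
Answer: 453/11380208 ≈ 3.9806e-5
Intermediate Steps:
N(j) = -324 - 12*j
y(1359, -973)/N(w) = (1359/(-973))/(-324 - 12*2897) = (1359*(-1/973))/(-324 - 34764) = -1359/973/(-35088) = -1359/973*(-1/35088) = 453/11380208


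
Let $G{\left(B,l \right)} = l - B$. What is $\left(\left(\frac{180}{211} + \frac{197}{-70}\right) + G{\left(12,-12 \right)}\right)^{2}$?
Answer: $\frac{147031601809}{218152900} \approx 673.98$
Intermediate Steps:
$\left(\left(\frac{180}{211} + \frac{197}{-70}\right) + G{\left(12,-12 \right)}\right)^{2} = \left(\left(\frac{180}{211} + \frac{197}{-70}\right) - 24\right)^{2} = \left(\left(180 \cdot \frac{1}{211} + 197 \left(- \frac{1}{70}\right)\right) - 24\right)^{2} = \left(\left(\frac{180}{211} - \frac{197}{70}\right) - 24\right)^{2} = \left(- \frac{28967}{14770} - 24\right)^{2} = \left(- \frac{383447}{14770}\right)^{2} = \frac{147031601809}{218152900}$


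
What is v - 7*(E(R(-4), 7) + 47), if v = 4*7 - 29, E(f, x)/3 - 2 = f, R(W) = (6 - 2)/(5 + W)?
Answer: -456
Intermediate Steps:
R(W) = 4/(5 + W)
E(f, x) = 6 + 3*f
v = -1 (v = 28 - 29 = -1)
v - 7*(E(R(-4), 7) + 47) = -1 - 7*((6 + 3*(4/(5 - 4))) + 47) = -1 - 7*((6 + 3*(4/1)) + 47) = -1 - 7*((6 + 3*(4*1)) + 47) = -1 - 7*((6 + 3*4) + 47) = -1 - 7*((6 + 12) + 47) = -1 - 7*(18 + 47) = -1 - 7*65 = -1 - 455 = -456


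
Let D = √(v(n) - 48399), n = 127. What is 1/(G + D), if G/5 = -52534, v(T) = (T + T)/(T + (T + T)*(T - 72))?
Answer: -29156370/7658509080187 - I*√596323857/7658509080187 ≈ -3.8071e-6 - 3.1886e-9*I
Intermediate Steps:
v(T) = 2*T/(T + 2*T*(-72 + T)) (v(T) = (2*T)/(T + (2*T)*(-72 + T)) = (2*T)/(T + 2*T*(-72 + T)) = 2*T/(T + 2*T*(-72 + T)))
G = -262670 (G = 5*(-52534) = -262670)
D = I*√596323857/111 (D = √(2/(-143 + 2*127) - 48399) = √(2/(-143 + 254) - 48399) = √(2/111 - 48399) = √(-5372287/111) = I*√596323857/111 ≈ 220.0*I)
1/(G + D) = 1/(-262670 + I*√596323857/111)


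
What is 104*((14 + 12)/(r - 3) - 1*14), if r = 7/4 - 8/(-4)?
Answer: 6448/3 ≈ 2149.3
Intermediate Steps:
r = 15/4 (r = 7*(¼) - 8*(-¼) = 7/4 + 2 = 15/4 ≈ 3.7500)
104*((14 + 12)/(r - 3) - 1*14) = 104*((14 + 12)/(15/4 - 3) - 1*14) = 104*(26/(¾) - 14) = 104*(26*(4/3) - 14) = 104*(104/3 - 14) = 104*(62/3) = 6448/3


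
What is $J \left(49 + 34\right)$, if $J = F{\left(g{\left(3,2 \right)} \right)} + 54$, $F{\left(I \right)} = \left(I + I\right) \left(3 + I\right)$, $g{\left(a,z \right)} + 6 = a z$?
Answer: $4482$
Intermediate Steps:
$g{\left(a,z \right)} = -6 + a z$
$F{\left(I \right)} = 2 I \left(3 + I\right)$
$J = 54$ ($J = 2 \left(-6 + 3 \cdot 2\right) \left(3 + \left(-6 + 3 \cdot 2\right)\right) + 54 = 2 \left(-6 + 6\right) \left(3 + \left(-6 + 6\right)\right) + 54 = 2 \cdot 0 \left(3 + 0\right) + 54 = 2 \cdot 0 \cdot 3 + 54 = 0 + 54 = 54$)
$J \left(49 + 34\right) = 54 \left(49 + 34\right) = 54 \cdot 83 = 4482$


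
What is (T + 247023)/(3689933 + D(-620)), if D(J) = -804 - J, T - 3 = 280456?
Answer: 527482/3689749 ≈ 0.14296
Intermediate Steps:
T = 280459 (T = 3 + 280456 = 280459)
(T + 247023)/(3689933 + D(-620)) = (280459 + 247023)/(3689933 + (-804 - 1*(-620))) = 527482/(3689933 + (-804 + 620)) = 527482/(3689933 - 184) = 527482/3689749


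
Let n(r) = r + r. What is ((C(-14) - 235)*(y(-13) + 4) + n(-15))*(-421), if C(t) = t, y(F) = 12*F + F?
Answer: -17284155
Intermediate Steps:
y(F) = 13*F
n(r) = 2*r
((C(-14) - 235)*(y(-13) + 4) + n(-15))*(-421) = ((-14 - 235)*(13*(-13) + 4) + 2*(-15))*(-421) = (-249*(-169 + 4) - 30)*(-421) = (-249*(-165) - 30)*(-421) = (41085 - 30)*(-421) = 41055*(-421) = -17284155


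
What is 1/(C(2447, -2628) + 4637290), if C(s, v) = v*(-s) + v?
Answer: 1/11065378 ≈ 9.0372e-8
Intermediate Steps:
C(s, v) = v - s*v (C(s, v) = -s*v + v = v - s*v)
1/(C(2447, -2628) + 4637290) = 1/(-2628*(1 - 1*2447) + 4637290) = 1/(-2628*(1 - 2447) + 4637290) = 1/(-2628*(-2446) + 4637290) = 1/(6428088 + 4637290) = 1/11065378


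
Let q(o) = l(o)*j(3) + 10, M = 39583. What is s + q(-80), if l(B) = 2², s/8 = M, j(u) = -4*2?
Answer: 316642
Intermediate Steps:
j(u) = -8
s = 316664 (s = 8*39583 = 316664)
l(B) = 4
q(o) = -22 (q(o) = 4*(-8) + 10 = -32 + 10 = -22)
s + q(-80) = 316664 - 22 = 316642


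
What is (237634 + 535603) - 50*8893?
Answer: 328587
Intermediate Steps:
(237634 + 535603) - 50*8893 = 773237 - 444650 = 328587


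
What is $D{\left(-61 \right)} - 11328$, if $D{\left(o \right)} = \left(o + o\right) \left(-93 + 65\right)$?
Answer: $-7912$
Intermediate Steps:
$D{\left(o \right)} = - 56 o$ ($D{\left(o \right)} = 2 o \left(-28\right) = - 56 o$)
$D{\left(-61 \right)} - 11328 = \left(-56\right) \left(-61\right) - 11328 = 3416 - 11328 = -7912$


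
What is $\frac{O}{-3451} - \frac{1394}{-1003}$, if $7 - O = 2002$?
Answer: $\frac{57241}{29087} \approx 1.9679$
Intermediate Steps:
$O = -1995$ ($O = 7 - 2002 = -1995$)
$\frac{O}{-3451} - \frac{1394}{-1003} = - \frac{1995}{-3451} - \frac{1394}{-1003} = \left(-1995\right) \left(- \frac{1}{3451}\right) - - \frac{82}{59} = \frac{285}{493} + \frac{82}{59} = \frac{57241}{29087}$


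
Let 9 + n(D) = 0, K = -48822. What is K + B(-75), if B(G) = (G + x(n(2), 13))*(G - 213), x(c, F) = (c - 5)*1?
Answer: -23190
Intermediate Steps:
n(D) = -9 (n(D) = -9 + 0 = -9)
x(c, F) = -5 + c (x(c, F) = (-5 + c)*1 = -5 + c)
B(G) = (-213 + G)*(-14 + G) (B(G) = (G + (-5 - 9))*(G - 213) = (G - 14)*(-213 + G) = (-14 + G)*(-213 + G) = (-213 + G)*(-14 + G))
K + B(-75) = -48822 + (2982 + (-75)² - 227*(-75)) = -48822 + (2982 + 5625 + 17025) = -48822 + 25632 = -23190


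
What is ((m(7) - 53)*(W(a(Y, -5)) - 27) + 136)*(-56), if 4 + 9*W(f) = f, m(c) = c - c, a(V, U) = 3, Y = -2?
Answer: -792736/9 ≈ -88082.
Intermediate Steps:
m(c) = 0
W(f) = -4/9 + f/9
((m(7) - 53)*(W(a(Y, -5)) - 27) + 136)*(-56) = ((0 - 53)*((-4/9 + (⅑)*3) - 27) + 136)*(-56) = (-53*((-4/9 + ⅓) - 27) + 136)*(-56) = (-53*(-⅑ - 27) + 136)*(-56) = (-53*(-244/9) + 136)*(-56) = (12932/9 + 136)*(-56) = (14156/9)*(-56) = -792736/9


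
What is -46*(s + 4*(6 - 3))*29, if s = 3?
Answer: -20010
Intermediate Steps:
-46*(s + 4*(6 - 3))*29 = -46*(3 + 4*(6 - 3))*29 = -46*(3 + 4*3)*29 = -46*(3 + 12)*29 = -46*15*29 = -690*29 = -20010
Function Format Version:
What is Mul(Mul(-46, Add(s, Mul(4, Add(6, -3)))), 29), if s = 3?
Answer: -20010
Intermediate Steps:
Mul(Mul(-46, Add(s, Mul(4, Add(6, -3)))), 29) = Mul(Mul(-46, Add(3, Mul(4, Add(6, -3)))), 29) = Mul(Mul(-46, Add(3, Mul(4, 3))), 29) = Mul(Mul(-46, Add(3, 12)), 29) = Mul(Mul(-46, 15), 29) = Mul(-690, 29) = -20010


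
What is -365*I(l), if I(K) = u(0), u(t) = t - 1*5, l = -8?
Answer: 1825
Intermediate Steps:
u(t) = -5 + t (u(t) = t - 5 = -5 + t)
I(K) = -5 (I(K) = -5 + 0 = -5)
-365*I(l) = -365*(-5) = 1825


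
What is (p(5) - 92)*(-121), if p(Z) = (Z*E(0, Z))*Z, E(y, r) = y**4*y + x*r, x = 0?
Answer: 11132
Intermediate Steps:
E(y, r) = y**5 (E(y, r) = y**4*y + 0*r = y**5 + 0 = y**5)
p(Z) = 0 (p(Z) = (Z*0**5)*Z = (Z*0)*Z = 0*Z = 0)
(p(5) - 92)*(-121) = (0 - 92)*(-121) = -92*(-121) = 11132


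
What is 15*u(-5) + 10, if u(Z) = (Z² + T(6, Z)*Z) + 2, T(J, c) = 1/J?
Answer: 805/2 ≈ 402.50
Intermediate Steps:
u(Z) = 2 + Z² + Z/6 (u(Z) = (Z² + Z/6) + 2 = 2 + Z² + Z/6)
15*u(-5) + 10 = 15*(2 + (-5)² + (⅙)*(-5)) + 10 = 15*(2 + 25 - ⅚) + 10 = 15*(157/6) + 10 = 785/2 + 10 = 805/2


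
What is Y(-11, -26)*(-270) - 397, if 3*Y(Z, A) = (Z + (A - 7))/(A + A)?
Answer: -6151/13 ≈ -473.15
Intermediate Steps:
Y(Z, A) = (-7 + A + Z)/(6*A) (Y(Z, A) = ((Z + (A - 7))/(A + A))/3 = ((Z + (-7 + A))/((2*A)))/3 = ((-7 + A + Z)*(1/(2*A)))/3 = ((-7 + A + Z)/(2*A))/3 = (-7 + A + Z)/(6*A))
Y(-11, -26)*(-270) - 397 = ((⅙)*(-7 - 26 - 11)/(-26))*(-270) - 397 = ((⅙)*(-1/26)*(-44))*(-270) - 397 = (11/39)*(-270) - 397 = -990/13 - 397 = -6151/13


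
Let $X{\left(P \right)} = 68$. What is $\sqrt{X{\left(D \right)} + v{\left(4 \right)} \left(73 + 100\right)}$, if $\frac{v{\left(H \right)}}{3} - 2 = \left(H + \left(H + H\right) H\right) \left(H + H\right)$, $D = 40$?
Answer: $\sqrt{150578} \approx 388.04$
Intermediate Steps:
$v{\left(H \right)} = 6 + 6 H \left(H + 2 H^{2}\right)$ ($v{\left(H \right)} = 6 + 3 \left(H + \left(H + H\right) H\right) \left(H + H\right) = 6 + 3 \left(H + 2 H H\right) 2 H = 6 + 3 \left(H + 2 H^{2}\right) 2 H = 6 + 3 \cdot 2 H \left(H + 2 H^{2}\right) = 6 + 6 H \left(H + 2 H^{2}\right)$)
$\sqrt{X{\left(D \right)} + v{\left(4 \right)} \left(73 + 100\right)} = \sqrt{68 + \left(6 + 6 \cdot 4^{2} + 12 \cdot 4^{3}\right) \left(73 + 100\right)} = \sqrt{68 + \left(6 + 6 \cdot 16 + 12 \cdot 64\right) 173} = \sqrt{68 + \left(6 + 96 + 768\right) 173} = \sqrt{68 + 870 \cdot 173} = \sqrt{68 + 150510} = \sqrt{150578}$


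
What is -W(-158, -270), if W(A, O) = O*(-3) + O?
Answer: -540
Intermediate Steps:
W(A, O) = -2*O (W(A, O) = -3*O + O = -2*O)
-W(-158, -270) = -(-2)*(-270) = -1*540 = -540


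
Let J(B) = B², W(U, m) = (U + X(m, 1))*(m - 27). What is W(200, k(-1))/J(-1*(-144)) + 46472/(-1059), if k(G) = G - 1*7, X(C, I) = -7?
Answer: -323598979/7319808 ≈ -44.209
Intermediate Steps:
k(G) = -7 + G (k(G) = G - 7 = -7 + G)
W(U, m) = (-27 + m)*(-7 + U) (W(U, m) = (U - 7)*(m - 27) = (-7 + U)*(-27 + m) = (-27 + m)*(-7 + U))
W(200, k(-1))/J(-1*(-144)) + 46472/(-1059) = (189 - 27*200 - 7*(-7 - 1) + 200*(-7 - 1))/((-1*(-144))²) + 46472/(-1059) = (189 - 5400 - 7*(-8) + 200*(-8))/(144²) + 46472*(-1/1059) = (189 - 5400 + 56 - 1600)/20736 - 46472/1059 = -6755*1/20736 - 46472/1059 = -6755/20736 - 46472/1059 = -323598979/7319808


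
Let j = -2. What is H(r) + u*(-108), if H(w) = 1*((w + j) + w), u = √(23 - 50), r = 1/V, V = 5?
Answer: -8/5 - 324*I*√3 ≈ -1.6 - 561.18*I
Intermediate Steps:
r = ⅕ (r = 1/5 = ⅕ ≈ 0.20000)
u = 3*I*√3 (u = √(-27) = 3*I*√3 ≈ 5.1962*I)
H(w) = -2 + 2*w (H(w) = 1*((w - 2) + w) = 1*((-2 + w) + w) = 1*(-2 + 2*w) = -2 + 2*w)
H(r) + u*(-108) = (-2 + 2*(⅕)) + (3*I*√3)*(-108) = (-2 + ⅖) - 324*I*√3 = -8/5 - 324*I*√3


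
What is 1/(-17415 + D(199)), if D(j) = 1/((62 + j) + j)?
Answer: -460/8010899 ≈ -5.7422e-5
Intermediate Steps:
D(j) = 1/(62 + 2*j)
1/(-17415 + D(199)) = 1/(-17415 + 1/(2*(31 + 199))) = 1/(-17415 + (1/2)/230) = 1/(-17415 + (1/2)*(1/230)) = 1/(-17415 + 1/460) = 1/(-8010899/460) = -460/8010899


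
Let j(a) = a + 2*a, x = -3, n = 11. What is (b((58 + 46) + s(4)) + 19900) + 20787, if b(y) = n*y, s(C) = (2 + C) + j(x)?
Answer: 41798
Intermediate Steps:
j(a) = 3*a
s(C) = -7 + C (s(C) = (2 + C) + 3*(-3) = (2 + C) - 9 = -7 + C)
b(y) = 11*y
(b((58 + 46) + s(4)) + 19900) + 20787 = (11*((58 + 46) + (-7 + 4)) + 19900) + 20787 = (11*(104 - 3) + 19900) + 20787 = (11*101 + 19900) + 20787 = (1111 + 19900) + 20787 = 21011 + 20787 = 41798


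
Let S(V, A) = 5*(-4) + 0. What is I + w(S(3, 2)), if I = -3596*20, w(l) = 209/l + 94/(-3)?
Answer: -4317707/60 ≈ -71962.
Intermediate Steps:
S(V, A) = -20 (S(V, A) = -20 + 0 = -20)
w(l) = -94/3 + 209/l (w(l) = 209/l + 94*(-1/3) = 209/l - 94/3 = -94/3 + 209/l)
I = -71920
I + w(S(3, 2)) = -71920 + (-94/3 + 209/(-20)) = -71920 + (-94/3 + 209*(-1/20)) = -71920 + (-94/3 - 209/20) = -71920 - 2507/60 = -4317707/60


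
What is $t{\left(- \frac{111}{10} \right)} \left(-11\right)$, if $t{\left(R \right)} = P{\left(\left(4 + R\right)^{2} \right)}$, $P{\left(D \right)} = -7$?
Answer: $77$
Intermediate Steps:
$t{\left(R \right)} = -7$
$t{\left(- \frac{111}{10} \right)} \left(-11\right) = \left(-7\right) \left(-11\right) = 77$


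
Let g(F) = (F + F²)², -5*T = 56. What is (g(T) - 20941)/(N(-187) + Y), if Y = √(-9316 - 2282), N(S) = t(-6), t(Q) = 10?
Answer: -4931389/731125 + 4931389*I*√11598/7311250 ≈ -6.7449 + 72.639*I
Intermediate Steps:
T = -56/5 (T = -⅕*56 = -56/5 ≈ -11.200)
N(S) = 10
Y = I*√11598 (Y = √(-11598) = I*√11598 ≈ 107.69*I)
(g(T) - 20941)/(N(-187) + Y) = ((-56/5)²*(1 - 56/5)² - 20941)/(10 + I*√11598) = (3136*(-51/5)²/25 - 20941)/(10 + I*√11598) = ((3136/25)*(2601/25) - 20941)/(10 + I*√11598) = (8156736/625 - 20941)/(10 + I*√11598) = -4931389/(625*(10 + I*√11598))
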